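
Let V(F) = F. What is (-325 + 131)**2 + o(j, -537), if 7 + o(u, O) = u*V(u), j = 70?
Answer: 42529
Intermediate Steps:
o(u, O) = -7 + u**2 (o(u, O) = -7 + u*u = -7 + u**2)
(-325 + 131)**2 + o(j, -537) = (-325 + 131)**2 + (-7 + 70**2) = (-194)**2 + (-7 + 4900) = 37636 + 4893 = 42529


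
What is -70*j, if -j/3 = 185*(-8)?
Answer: -310800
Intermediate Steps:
j = 4440 (j = -555*(-8) = -3*(-1480) = 4440)
-70*j = -70*4440 = -310800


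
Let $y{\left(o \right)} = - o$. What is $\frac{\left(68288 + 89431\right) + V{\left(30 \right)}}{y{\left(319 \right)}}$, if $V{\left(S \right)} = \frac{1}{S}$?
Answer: $- \frac{4731571}{9570} \approx -494.42$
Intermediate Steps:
$\frac{\left(68288 + 89431\right) + V{\left(30 \right)}}{y{\left(319 \right)}} = \frac{\left(68288 + 89431\right) + \frac{1}{30}}{\left(-1\right) 319} = \frac{157719 + \frac{1}{30}}{-319} = \frac{4731571}{30} \left(- \frac{1}{319}\right) = - \frac{4731571}{9570}$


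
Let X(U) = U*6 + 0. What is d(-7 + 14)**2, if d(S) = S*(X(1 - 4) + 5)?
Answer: 8281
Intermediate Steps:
X(U) = 6*U (X(U) = 6*U + 0 = 6*U)
d(S) = -13*S (d(S) = S*(6*(1 - 4) + 5) = S*(6*(-3) + 5) = S*(-18 + 5) = S*(-13) = -13*S)
d(-7 + 14)**2 = (-13*(-7 + 14))**2 = (-13*7)**2 = (-91)**2 = 8281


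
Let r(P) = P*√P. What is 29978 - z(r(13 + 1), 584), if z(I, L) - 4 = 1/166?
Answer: 4975683/166 ≈ 29974.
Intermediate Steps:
r(P) = P^(3/2)
z(I, L) = 665/166 (z(I, L) = 4 + 1/166 = 665/166)
29978 - z(r(13 + 1), 584) = 29978 - 1*665/166 = 29978 - 665/166 = 4975683/166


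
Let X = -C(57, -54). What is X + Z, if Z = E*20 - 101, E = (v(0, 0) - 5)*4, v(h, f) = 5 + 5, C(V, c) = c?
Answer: 353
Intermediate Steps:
v(h, f) = 10
E = 20 (E = (10 - 5)*4 = 5*4 = 20)
Z = 299 (Z = 20*20 - 101 = 400 - 101 = 299)
X = 54 (X = -1*(-54) = 54)
X + Z = 54 + 299 = 353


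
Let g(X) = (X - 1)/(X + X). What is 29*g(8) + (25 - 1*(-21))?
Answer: 939/16 ≈ 58.688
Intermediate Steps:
g(X) = (-1 + X)/(2*X) (g(X) = (-1 + X)/((2*X)) = (-1 + X)*(1/(2*X)) = (-1 + X)/(2*X))
29*g(8) + (25 - 1*(-21)) = 29*((½)*(-1 + 8)/8) + (25 - 1*(-21)) = 29*((½)*(⅛)*7) + (25 + 21) = 29*(7/16) + 46 = 203/16 + 46 = 939/16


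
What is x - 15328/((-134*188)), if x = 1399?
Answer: 4407367/3149 ≈ 1399.6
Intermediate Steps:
x - 15328/((-134*188)) = 1399 - 15328/((-134*188)) = 1399 - 15328/(-25192) = 1399 - 15328*(-1)/25192 = 1399 - 1*(-1916/3149) = 1399 + 1916/3149 = 4407367/3149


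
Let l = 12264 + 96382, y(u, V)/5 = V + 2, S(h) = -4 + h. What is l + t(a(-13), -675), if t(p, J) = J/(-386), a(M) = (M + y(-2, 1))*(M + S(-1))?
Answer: 41938031/386 ≈ 1.0865e+5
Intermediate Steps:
y(u, V) = 10 + 5*V (y(u, V) = 5*(V + 2) = 5*(2 + V) = 10 + 5*V)
a(M) = (-5 + M)*(15 + M) (a(M) = (M + (10 + 5*1))*(M + (-4 - 1)) = (M + (10 + 5))*(M - 5) = (M + 15)*(-5 + M) = (15 + M)*(-5 + M) = (-5 + M)*(15 + M))
t(p, J) = -J/386 (t(p, J) = J*(-1/386) = -J/386)
l = 108646
l + t(a(-13), -675) = 108646 - 1/386*(-675) = 108646 + 675/386 = 41938031/386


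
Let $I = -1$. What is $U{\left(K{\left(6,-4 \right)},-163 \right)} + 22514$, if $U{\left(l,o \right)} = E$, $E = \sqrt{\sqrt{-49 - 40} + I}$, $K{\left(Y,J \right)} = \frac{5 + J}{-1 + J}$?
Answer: $22514 + \sqrt{-1 + i \sqrt{89}} \approx 22516.0 + 2.2899 i$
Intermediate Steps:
$K{\left(Y,J \right)} = \frac{5 + J}{-1 + J}$
$E = \sqrt{-1 + i \sqrt{89}}$ ($E = \sqrt{\sqrt{-49 - 40} - 1} = \sqrt{\sqrt{-89} - 1} = \sqrt{i \sqrt{89} - 1} = \sqrt{-1 + i \sqrt{89}} \approx 2.06 + 2.2899 i$)
$U{\left(l,o \right)} = \sqrt{-1 + i \sqrt{89}}$
$U{\left(K{\left(6,-4 \right)},-163 \right)} + 22514 = \sqrt{-1 + i \sqrt{89}} + 22514 = 22514 + \sqrt{-1 + i \sqrt{89}}$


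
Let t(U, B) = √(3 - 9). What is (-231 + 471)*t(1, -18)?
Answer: 240*I*√6 ≈ 587.88*I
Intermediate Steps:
t(U, B) = I*√6 (t(U, B) = √(-6) = I*√6)
(-231 + 471)*t(1, -18) = (-231 + 471)*(I*√6) = 240*(I*√6) = 240*I*√6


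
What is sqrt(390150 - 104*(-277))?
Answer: sqrt(418958) ≈ 647.27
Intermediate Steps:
sqrt(390150 - 104*(-277)) = sqrt(390150 + 28808) = sqrt(418958)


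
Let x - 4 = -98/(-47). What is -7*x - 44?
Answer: -4070/47 ≈ -86.596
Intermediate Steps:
x = 286/47 (x = 4 - 98/(-47) = 4 - 98*(-1/47) = 4 + 98/47 = 286/47 ≈ 6.0851)
-7*x - 44 = -7*286/47 - 44 = -2002/47 - 44 = -4070/47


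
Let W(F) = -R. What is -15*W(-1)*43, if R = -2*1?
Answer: -1290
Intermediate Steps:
R = -2
W(F) = 2 (W(F) = -1*(-2) = 2)
-15*W(-1)*43 = -15*2*43 = -30*43 = -1290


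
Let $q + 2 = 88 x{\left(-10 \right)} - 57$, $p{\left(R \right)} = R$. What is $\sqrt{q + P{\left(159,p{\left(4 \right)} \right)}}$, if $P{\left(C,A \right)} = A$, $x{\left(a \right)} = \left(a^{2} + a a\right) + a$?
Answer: $\sqrt{16665} \approx 129.09$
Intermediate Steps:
$x{\left(a \right)} = a + 2 a^{2}$ ($x{\left(a \right)} = \left(a^{2} + a^{2}\right) + a = 2 a^{2} + a = a + 2 a^{2}$)
$q = 16661$ ($q = -2 - \left(57 - 88 \left(- 10 \left(1 + 2 \left(-10\right)\right)\right)\right) = -2 - \left(57 - 88 \left(- 10 \left(1 - 20\right)\right)\right) = -2 - \left(57 - 88 \left(\left(-10\right) \left(-19\right)\right)\right) = -2 + \left(88 \cdot 190 - 57\right) = -2 + \left(16720 - 57\right) = -2 + 16663 = 16661$)
$\sqrt{q + P{\left(159,p{\left(4 \right)} \right)}} = \sqrt{16661 + 4} = \sqrt{16665}$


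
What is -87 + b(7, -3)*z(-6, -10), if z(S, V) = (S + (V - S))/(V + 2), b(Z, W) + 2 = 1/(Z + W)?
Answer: -1427/16 ≈ -89.188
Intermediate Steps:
b(Z, W) = -2 + 1/(W + Z) (b(Z, W) = -2 + 1/(Z + W) = -2 + 1/(W + Z))
z(S, V) = V/(2 + V)
-87 + b(7, -3)*z(-6, -10) = -87 + ((1 - 2*(-3) - 2*7)/(-3 + 7))*(-10/(2 - 10)) = -87 + ((1 + 6 - 14)/4)*(-10/(-8)) = -87 + ((¼)*(-7))*(-10*(-⅛)) = -87 - 7/4*5/4 = -87 - 35/16 = -1427/16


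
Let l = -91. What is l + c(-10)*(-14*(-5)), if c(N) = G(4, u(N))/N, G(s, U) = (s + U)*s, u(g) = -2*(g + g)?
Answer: -1323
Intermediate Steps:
u(g) = -4*g
G(s, U) = s*(U + s) (G(s, U) = (U + s)*s = s*(U + s))
c(N) = (16 - 16*N)/N (c(N) = (4*(-4*N + 4))/N = (4*(4 - 4*N))/N = (16 - 16*N)/N)
l + c(-10)*(-14*(-5)) = -91 + (-16 + 16/(-10))*(-14*(-5)) = -91 + (-16 + 16*(-⅒))*70 = -91 + (-16 - 8/5)*70 = -91 - 88/5*70 = -91 - 1232 = -1323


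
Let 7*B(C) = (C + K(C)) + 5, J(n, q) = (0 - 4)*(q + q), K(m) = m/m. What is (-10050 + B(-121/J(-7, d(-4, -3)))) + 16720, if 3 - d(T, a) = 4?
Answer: 373447/56 ≈ 6668.7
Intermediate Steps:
d(T, a) = -1 (d(T, a) = 3 - 1*4 = 3 - 4 = -1)
K(m) = 1
J(n, q) = -8*q
B(C) = 6/7 + C/7 (B(C) = ((C + 1) + 5)/7 = ((1 + C) + 5)/7 = (6 + C)/7 = 6/7 + C/7)
(-10050 + B(-121/J(-7, d(-4, -3)))) + 16720 = (-10050 + (6/7 + (-121/((-8*(-1))))/7)) + 16720 = (-10050 + (6/7 + (-121/8)/7)) + 16720 = (-10050 + (6/7 + (-121*1/8)/7)) + 16720 = (-10050 + (6/7 + (1/7)*(-121/8))) + 16720 = (-10050 + (6/7 - 121/56)) + 16720 = (-10050 - 73/56) + 16720 = -562873/56 + 16720 = 373447/56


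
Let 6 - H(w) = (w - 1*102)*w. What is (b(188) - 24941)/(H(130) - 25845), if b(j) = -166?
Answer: 25107/29479 ≈ 0.85169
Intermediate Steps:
H(w) = 6 - w*(-102 + w) (H(w) = 6 - (w - 1*102)*w = 6 - (w - 102)*w = 6 - (-102 + w)*w = 6 - w*(-102 + w))
(b(188) - 24941)/(H(130) - 25845) = (-166 - 24941)/((6 - 1*130² + 102*130) - 25845) = -25107/((6 - 1*16900 + 13260) - 25845) = -25107/((6 - 16900 + 13260) - 25845) = -25107/(-3634 - 25845) = -25107/(-29479) = -25107*(-1/29479) = 25107/29479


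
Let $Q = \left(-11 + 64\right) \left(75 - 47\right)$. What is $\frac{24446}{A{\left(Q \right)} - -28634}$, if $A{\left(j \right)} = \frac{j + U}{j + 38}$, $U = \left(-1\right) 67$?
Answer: $\frac{37206812}{43582365} \approx 0.85371$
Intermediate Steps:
$Q = 1484$ ($Q = 53 \cdot 28 = 1484$)
$U = -67$
$A{\left(j \right)} = \frac{-67 + j}{38 + j}$ ($A{\left(j \right)} = \frac{j - 67}{j + 38} = \frac{-67 + j}{38 + j}$)
$\frac{24446}{A{\left(Q \right)} - -28634} = \frac{24446}{\frac{-67 + 1484}{38 + 1484} - -28634} = \frac{24446}{\frac{1}{1522} \cdot 1417 + 28634} = \frac{24446}{\frac{1417}{1522} + 28634} = \frac{24446}{\frac{43582365}{1522}} = 24446 \cdot \frac{1522}{43582365} = \frac{37206812}{43582365}$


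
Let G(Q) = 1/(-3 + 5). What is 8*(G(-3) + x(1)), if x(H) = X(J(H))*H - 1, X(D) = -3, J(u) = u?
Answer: -28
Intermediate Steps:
G(Q) = ½ (G(Q) = 1/2 = ½)
x(H) = -1 - 3*H (x(H) = -3*H - 1 = -1 - 3*H)
8*(G(-3) + x(1)) = 8*(½ + (-1 - 3*1)) = 8*(½ + (-1 - 3)) = 8*(½ - 4) = 8*(-7/2) = -28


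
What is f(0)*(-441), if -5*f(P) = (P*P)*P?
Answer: 0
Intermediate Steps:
f(P) = -P**3/5 (f(P) = -P*P*P/5 = -P**2*P/5 = -P**3/5)
f(0)*(-441) = -1/5*0**3*(-441) = -1/5*0*(-441) = 0*(-441) = 0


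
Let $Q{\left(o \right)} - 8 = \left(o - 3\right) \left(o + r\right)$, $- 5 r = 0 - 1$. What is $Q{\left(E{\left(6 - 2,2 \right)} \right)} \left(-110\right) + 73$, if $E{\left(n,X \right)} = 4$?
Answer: $-1269$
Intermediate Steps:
$r = \frac{1}{5}$ ($r = - \frac{0 - 1}{5} = \left(- \frac{1}{5}\right) \left(-1\right) = \frac{1}{5} \approx 0.2$)
$Q{\left(o \right)} = 8 + \left(-3 + o\right) \left(\frac{1}{5} + o\right)$ ($Q{\left(o \right)} = 8 + \left(o - 3\right) \left(o + \frac{1}{5}\right) = 8 + \left(-3 + o\right) \left(\frac{1}{5} + o\right)$)
$Q{\left(E{\left(6 - 2,2 \right)} \right)} \left(-110\right) + 73 = \left(\frac{37}{5} + 4^{2} - \frac{56}{5}\right) \left(-110\right) + 73 = \left(\frac{37}{5} + 16 - \frac{56}{5}\right) \left(-110\right) + 73 = \frac{61}{5} \left(-110\right) + 73 = -1342 + 73 = -1269$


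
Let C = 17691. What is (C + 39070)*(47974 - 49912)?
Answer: -110002818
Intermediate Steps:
(C + 39070)*(47974 - 49912) = (17691 + 39070)*(47974 - 49912) = 56761*(-1938) = -110002818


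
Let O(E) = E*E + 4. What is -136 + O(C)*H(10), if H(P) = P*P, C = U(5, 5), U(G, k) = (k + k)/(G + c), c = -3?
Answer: 2764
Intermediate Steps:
U(G, k) = 2*k/(-3 + G) (U(G, k) = (k + k)/(G - 3) = (2*k)/(-3 + G) = 2*k/(-3 + G))
C = 5 (C = 2*5/(-3 + 5) = 2*5/2 = 2*5*(½) = 5)
O(E) = 4 + E² (O(E) = E² + 4 = 4 + E²)
H(P) = P²
-136 + O(C)*H(10) = -136 + (4 + 5²)*10² = -136 + (4 + 25)*100 = -136 + 29*100 = -136 + 2900 = 2764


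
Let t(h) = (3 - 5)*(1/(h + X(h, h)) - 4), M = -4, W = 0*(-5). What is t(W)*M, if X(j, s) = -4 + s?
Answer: -34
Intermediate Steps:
W = 0
t(h) = 8 - 2/(-4 + 2*h) (t(h) = (3 - 5)*(1/(h + (-4 + h)) - 4) = -2*(1/(-4 + 2*h) - 4) = -2*(-4 + 1/(-4 + 2*h)) = 8 - 2/(-4 + 2*h))
t(W)*M = ((-17 + 8*0)/(-2 + 0))*(-4) = ((-17 + 0)/(-2))*(-4) = -½*(-17)*(-4) = (17/2)*(-4) = -34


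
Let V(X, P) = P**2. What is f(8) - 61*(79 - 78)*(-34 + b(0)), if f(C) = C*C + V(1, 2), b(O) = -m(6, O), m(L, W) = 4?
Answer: 2386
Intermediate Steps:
b(O) = -4 (b(O) = -1*4 = -4)
f(C) = 4 + C**2 (f(C) = C*C + 2**2 = C**2 + 4 = 4 + C**2)
f(8) - 61*(79 - 78)*(-34 + b(0)) = (4 + 8**2) - 61*(79 - 78)*(-34 - 4) = (4 + 64) - 61*(-38) = 68 - 61*(-38) = 68 + 2318 = 2386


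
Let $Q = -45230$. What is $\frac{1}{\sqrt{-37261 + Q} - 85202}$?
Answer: $- \frac{85202}{7259463295} - \frac{i \sqrt{82491}}{7259463295} \approx -1.1737 \cdot 10^{-5} - 3.9564 \cdot 10^{-8} i$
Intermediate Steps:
$\frac{1}{\sqrt{-37261 + Q} - 85202} = \frac{1}{\sqrt{-37261 - 45230} - 85202} = \frac{1}{\sqrt{-82491} - 85202} = \frac{1}{i \sqrt{82491} - 85202} = \frac{1}{-85202 + i \sqrt{82491}}$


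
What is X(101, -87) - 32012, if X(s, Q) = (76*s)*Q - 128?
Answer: -699952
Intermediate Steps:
X(s, Q) = -128 + 76*Q*s (X(s, Q) = 76*Q*s - 128 = -128 + 76*Q*s)
X(101, -87) - 32012 = (-128 + 76*(-87)*101) - 32012 = (-128 - 667812) - 32012 = -667940 - 32012 = -699952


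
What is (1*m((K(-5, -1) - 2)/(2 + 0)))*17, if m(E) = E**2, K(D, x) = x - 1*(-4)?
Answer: 17/4 ≈ 4.2500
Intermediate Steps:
K(D, x) = 4 + x (K(D, x) = x + 4 = 4 + x)
(1*m((K(-5, -1) - 2)/(2 + 0)))*17 = (1*(((4 - 1) - 2)/(2 + 0))**2)*17 = (1*((3 - 2)/2)**2)*17 = (1*(1*(1/2))**2)*17 = (1*(1/2)**2)*17 = (1*(1/4))*17 = (1/4)*17 = 17/4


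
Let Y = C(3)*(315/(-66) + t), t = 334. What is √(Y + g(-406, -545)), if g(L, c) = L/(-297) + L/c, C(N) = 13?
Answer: √49862815002330/107910 ≈ 65.438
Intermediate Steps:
g(L, c) = -L/297 + L/c (g(L, c) = L*(-1/297) + L/c = -L/297 + L/c)
Y = 94159/22 (Y = 13*(315/(-66) + 334) = 13*(315*(-1/66) + 334) = 13*(-105/22 + 334) = 13*(7243/22) = 94159/22 ≈ 4280.0)
√(Y + g(-406, -545)) = √(94159/22 + (-1/297*(-406) - 406/(-545))) = √(94159/22 + (406/297 - 406*(-1/545))) = √(94159/22 + (406/297 + 406/545)) = √(94159/22 + 341852/161865) = √(1386233389/323730) = √49862815002330/107910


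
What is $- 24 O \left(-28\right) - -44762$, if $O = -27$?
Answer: $26618$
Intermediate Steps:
$- 24 O \left(-28\right) - -44762 = \left(-24\right) \left(-27\right) \left(-28\right) - -44762 = 648 \left(-28\right) + 44762 = -18144 + 44762 = 26618$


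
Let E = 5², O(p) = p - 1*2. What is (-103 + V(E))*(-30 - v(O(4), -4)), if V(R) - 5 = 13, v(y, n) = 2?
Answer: 2720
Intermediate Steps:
O(p) = -2 + p (O(p) = p - 2 = -2 + p)
E = 25
V(R) = 18 (V(R) = 5 + 13 = 18)
(-103 + V(E))*(-30 - v(O(4), -4)) = (-103 + 18)*(-30 - 1*2) = -85*(-30 - 2) = -85*(-32) = 2720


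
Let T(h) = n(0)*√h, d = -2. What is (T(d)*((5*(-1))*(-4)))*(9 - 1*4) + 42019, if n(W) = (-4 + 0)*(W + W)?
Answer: 42019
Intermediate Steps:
n(W) = -8*W
T(h) = 0 (T(h) = (-8*0)*√h = 0*√h = 0)
(T(d)*((5*(-1))*(-4)))*(9 - 1*4) + 42019 = (0*((5*(-1))*(-4)))*(9 - 1*4) + 42019 = (0*(-5*(-4)))*(9 - 4) + 42019 = (0*20)*5 + 42019 = 0*5 + 42019 = 0 + 42019 = 42019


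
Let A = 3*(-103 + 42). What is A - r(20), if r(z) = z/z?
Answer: -184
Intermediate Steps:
A = -183 (A = 3*(-61) = -183)
r(z) = 1
A - r(20) = -183 - 1*1 = -183 - 1 = -184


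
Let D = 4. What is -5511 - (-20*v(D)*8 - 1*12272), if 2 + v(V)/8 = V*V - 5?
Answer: 18281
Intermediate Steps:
v(V) = -56 + 8*V**2 (v(V) = -16 + 8*(V*V - 5) = -16 + 8*(V**2 - 5) = -16 + 8*(-5 + V**2) = -16 + (-40 + 8*V**2) = -56 + 8*V**2)
-5511 - (-20*v(D)*8 - 1*12272) = -5511 - (-20*(-56 + 8*4**2)*8 - 1*12272) = -5511 - (-20*(-56 + 8*16)*8 - 12272) = -5511 - (-20*(-56 + 128)*8 - 12272) = -5511 - (-20*72*8 - 12272) = -5511 - (-1440*8 - 12272) = -5511 - (-11520 - 12272) = -5511 - 1*(-23792) = -5511 + 23792 = 18281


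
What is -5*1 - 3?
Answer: -8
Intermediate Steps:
-5*1 - 3 = -5 - 3 = -8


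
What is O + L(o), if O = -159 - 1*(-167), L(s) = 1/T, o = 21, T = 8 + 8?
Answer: 129/16 ≈ 8.0625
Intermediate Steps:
T = 16
L(s) = 1/16
O = 8 (O = -159 + 167 = 8)
O + L(o) = 8 + 1/16 = 129/16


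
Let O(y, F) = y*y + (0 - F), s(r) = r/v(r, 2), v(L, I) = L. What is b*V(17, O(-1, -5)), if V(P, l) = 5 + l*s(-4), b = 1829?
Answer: 20119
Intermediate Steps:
s(r) = 1 (s(r) = r/r = 1)
O(y, F) = y² - F
V(P, l) = 5 + l (V(P, l) = 5 + l*1 = 5 + l)
b*V(17, O(-1, -5)) = 1829*(5 + ((-1)² - 1*(-5))) = 1829*(5 + (1 + 5)) = 1829*(5 + 6) = 1829*11 = 20119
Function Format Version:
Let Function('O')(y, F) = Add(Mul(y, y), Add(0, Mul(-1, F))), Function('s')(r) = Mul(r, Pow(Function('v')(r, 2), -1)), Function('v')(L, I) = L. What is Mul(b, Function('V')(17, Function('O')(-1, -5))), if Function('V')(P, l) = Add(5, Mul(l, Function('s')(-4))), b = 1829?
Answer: 20119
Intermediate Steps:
Function('s')(r) = 1 (Function('s')(r) = Mul(r, Pow(r, -1)) = 1)
Function('O')(y, F) = Add(Pow(y, 2), Mul(-1, F))
Function('V')(P, l) = Add(5, l) (Function('V')(P, l) = Add(5, Mul(l, 1)) = Add(5, l))
Mul(b, Function('V')(17, Function('O')(-1, -5))) = Mul(1829, Add(5, Add(Pow(-1, 2), Mul(-1, -5)))) = Mul(1829, Add(5, Add(1, 5))) = Mul(1829, Add(5, 6)) = Mul(1829, 11) = 20119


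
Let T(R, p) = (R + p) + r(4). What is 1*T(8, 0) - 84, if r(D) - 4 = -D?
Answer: -76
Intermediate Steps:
r(D) = 4 - D
T(R, p) = R + p (T(R, p) = (R + p) + (4 - 1*4) = (R + p) + (4 - 4) = (R + p) + 0 = R + p)
1*T(8, 0) - 84 = 1*(8 + 0) - 84 = 1*8 - 84 = 8 - 84 = -76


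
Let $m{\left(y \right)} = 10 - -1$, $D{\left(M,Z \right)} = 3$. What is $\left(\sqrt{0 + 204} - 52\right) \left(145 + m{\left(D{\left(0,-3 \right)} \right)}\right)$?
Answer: $-8112 + 312 \sqrt{51} \approx -5883.9$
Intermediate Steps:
$m{\left(y \right)} = 11$ ($m{\left(y \right)} = 10 + 1 = 11$)
$\left(\sqrt{0 + 204} - 52\right) \left(145 + m{\left(D{\left(0,-3 \right)} \right)}\right) = \left(\sqrt{0 + 204} - 52\right) \left(145 + 11\right) = \left(\sqrt{204} - 52\right) 156 = \left(2 \sqrt{51} - 52\right) 156 = \left(-52 + 2 \sqrt{51}\right) 156 = -8112 + 312 \sqrt{51}$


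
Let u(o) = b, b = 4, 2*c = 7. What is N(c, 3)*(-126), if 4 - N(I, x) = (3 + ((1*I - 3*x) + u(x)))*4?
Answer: 252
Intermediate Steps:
c = 7/2 (c = (1/2)*7 = 7/2 ≈ 3.5000)
u(o) = 4
N(I, x) = -24 - 4*I + 12*x (N(I, x) = 4 - (3 + ((1*I - 3*x) + 4))*4 = 4 - (3 + ((I - 3*x) + 4))*4 = 4 - (3 + (4 + I - 3*x))*4 = 4 - (7 + I - 3*x)*4 = 4 - (28 - 12*x + 4*I) = 4 + (-28 - 4*I + 12*x) = -24 - 4*I + 12*x)
N(c, 3)*(-126) = (-24 - 4*7/2 + 12*3)*(-126) = (-24 - 14 + 36)*(-126) = -2*(-126) = 252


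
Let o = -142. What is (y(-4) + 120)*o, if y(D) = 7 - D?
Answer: -18602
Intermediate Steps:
(y(-4) + 120)*o = ((7 - 1*(-4)) + 120)*(-142) = ((7 + 4) + 120)*(-142) = (11 + 120)*(-142) = 131*(-142) = -18602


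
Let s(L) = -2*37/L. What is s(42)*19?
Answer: -703/21 ≈ -33.476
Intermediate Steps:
s(L) = -74/L (s(L) = -2*37/L = -74/L)
s(42)*19 = -74/42*19 = -74*1/42*19 = -37/21*19 = -703/21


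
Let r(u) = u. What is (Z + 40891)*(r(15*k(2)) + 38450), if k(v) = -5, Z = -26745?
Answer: 542852750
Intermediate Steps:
(Z + 40891)*(r(15*k(2)) + 38450) = (-26745 + 40891)*(15*(-5) + 38450) = 14146*(-75 + 38450) = 14146*38375 = 542852750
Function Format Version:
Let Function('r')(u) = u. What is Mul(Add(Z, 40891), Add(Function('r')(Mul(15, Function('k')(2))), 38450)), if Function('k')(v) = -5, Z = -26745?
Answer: 542852750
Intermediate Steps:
Mul(Add(Z, 40891), Add(Function('r')(Mul(15, Function('k')(2))), 38450)) = Mul(Add(-26745, 40891), Add(Mul(15, -5), 38450)) = Mul(14146, Add(-75, 38450)) = Mul(14146, 38375) = 542852750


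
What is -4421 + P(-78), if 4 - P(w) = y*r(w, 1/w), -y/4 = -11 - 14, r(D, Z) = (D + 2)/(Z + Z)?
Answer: -300817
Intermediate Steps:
r(D, Z) = (2 + D)/(2*Z) (r(D, Z) = (2 + D)/((2*Z)) = (2 + D)*(1/(2*Z)) = (2 + D)/(2*Z))
y = 100 (y = -4*(-11 - 14) = -4*(-25) = 100)
P(w) = 4 - 50*w*(2 + w) (P(w) = 4 - 100*(2 + w)/(2*(1/w)) = 4 - 100*w*(2 + w)/2 = 4 - 50*w*(2 + w))
-4421 + P(-78) = -4421 + (4 - 50*(-78)*(2 - 78)) = -4421 + (4 - 50*(-78)*(-76)) = -4421 + (4 - 296400) = -4421 - 296396 = -300817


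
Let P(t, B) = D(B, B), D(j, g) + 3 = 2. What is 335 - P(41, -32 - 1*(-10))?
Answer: 336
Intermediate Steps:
D(j, g) = -1 (D(j, g) = -3 + 2 = -1)
P(t, B) = -1
335 - P(41, -32 - 1*(-10)) = 335 - 1*(-1) = 335 + 1 = 336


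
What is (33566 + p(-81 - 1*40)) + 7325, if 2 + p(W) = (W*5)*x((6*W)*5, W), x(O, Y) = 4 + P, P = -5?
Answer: 41494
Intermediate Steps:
x(O, Y) = -1 (x(O, Y) = 4 - 5 = -1)
p(W) = -2 - 5*W (p(W) = -2 + (W*5)*(-1) = -2 + (5*W)*(-1) = -2 - 5*W)
(33566 + p(-81 - 1*40)) + 7325 = (33566 + (-2 - 5*(-81 - 1*40))) + 7325 = (33566 + (-2 - 5*(-81 - 40))) + 7325 = (33566 + (-2 - 5*(-121))) + 7325 = (33566 + (-2 + 605)) + 7325 = (33566 + 603) + 7325 = 34169 + 7325 = 41494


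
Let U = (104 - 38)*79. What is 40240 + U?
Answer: 45454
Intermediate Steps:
U = 5214 (U = 66*79 = 5214)
40240 + U = 40240 + 5214 = 45454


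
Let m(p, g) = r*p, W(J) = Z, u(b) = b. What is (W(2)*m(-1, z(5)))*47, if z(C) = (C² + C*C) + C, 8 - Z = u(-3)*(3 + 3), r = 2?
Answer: -2444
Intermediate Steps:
Z = 26 (Z = 8 - (-3)*(3 + 3) = 8 - (-3)*6 = 8 - 1*(-18) = 8 + 18 = 26)
W(J) = 26
z(C) = C + 2*C² (z(C) = (C² + C²) + C = 2*C² + C = C + 2*C²)
m(p, g) = 2*p
(W(2)*m(-1, z(5)))*47 = (26*(2*(-1)))*47 = (26*(-2))*47 = -52*47 = -2444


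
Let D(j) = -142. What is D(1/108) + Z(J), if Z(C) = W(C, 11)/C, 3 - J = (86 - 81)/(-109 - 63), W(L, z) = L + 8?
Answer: -72085/521 ≈ -138.36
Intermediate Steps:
W(L, z) = 8 + L
J = 521/172 (J = 3 - (86 - 81)/(-109 - 63) = 3 - 5/(-172) = 3 - 5*(-1)/172 = 3 - 1*(-5/172) = 3 + 5/172 = 521/172 ≈ 3.0291)
Z(C) = (8 + C)/C
D(1/108) + Z(J) = -142 + (8 + 521/172)/(521/172) = -142 + (172/521)*(1897/172) = -142 + 1897/521 = -72085/521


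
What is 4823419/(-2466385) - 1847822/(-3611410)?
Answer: -1286190314732/890712745285 ≈ -1.4440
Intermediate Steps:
4823419/(-2466385) - 1847822/(-3611410) = 4823419*(-1/2466385) - 1847822*(-1/3611410) = -4823419/2466385 + 923911/1805705 = -1286190314732/890712745285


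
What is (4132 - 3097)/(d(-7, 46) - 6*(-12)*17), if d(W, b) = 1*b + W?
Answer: 345/421 ≈ 0.81948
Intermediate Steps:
d(W, b) = W + b (d(W, b) = b + W = W + b)
(4132 - 3097)/(d(-7, 46) - 6*(-12)*17) = (4132 - 3097)/((-7 + 46) - 6*(-12)*17) = 1035/(39 + 72*17) = 1035/(39 + 1224) = 1035/1263 = 1035*(1/1263) = 345/421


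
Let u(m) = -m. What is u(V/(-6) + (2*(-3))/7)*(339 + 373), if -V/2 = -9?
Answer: 19224/7 ≈ 2746.3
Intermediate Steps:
V = 18 (V = -2*(-9) = 18)
u(V/(-6) + (2*(-3))/7)*(339 + 373) = (-(18/(-6) + (2*(-3))/7))*(339 + 373) = -(18*(-⅙) - 6*⅐)*712 = -(-3 - 6/7)*712 = -1*(-27/7)*712 = (27/7)*712 = 19224/7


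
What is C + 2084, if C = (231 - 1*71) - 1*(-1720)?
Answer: 3964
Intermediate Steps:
C = 1880 (C = (231 - 71) + 1720 = 160 + 1720 = 1880)
C + 2084 = 1880 + 2084 = 3964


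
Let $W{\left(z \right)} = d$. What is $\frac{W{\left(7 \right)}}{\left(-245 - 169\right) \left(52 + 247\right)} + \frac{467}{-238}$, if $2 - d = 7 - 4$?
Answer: $- \frac{14451956}{7365267} \approx -1.9622$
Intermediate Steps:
$d = -1$ ($d = 2 - \left(7 - 4\right) = 2 - 3 = -1$)
$W{\left(z \right)} = -1$
$\frac{W{\left(7 \right)}}{\left(-245 - 169\right) \left(52 + 247\right)} + \frac{467}{-238} = - \frac{1}{\left(-245 - 169\right) \left(52 + 247\right)} + \frac{467}{-238} = - \frac{1}{\left(-414\right) 299} + 467 \left(- \frac{1}{238}\right) = - \frac{1}{-123786} - \frac{467}{238} = \left(-1\right) \left(- \frac{1}{123786}\right) - \frac{467}{238} = \frac{1}{123786} - \frac{467}{238} = - \frac{14451956}{7365267}$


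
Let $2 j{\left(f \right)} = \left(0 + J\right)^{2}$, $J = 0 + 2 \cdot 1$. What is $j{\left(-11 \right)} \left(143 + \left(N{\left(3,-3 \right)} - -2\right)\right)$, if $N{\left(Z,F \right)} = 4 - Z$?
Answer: $292$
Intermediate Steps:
$J = 2$ ($J = 0 + 2 = 2$)
$j{\left(f \right)} = 2$ ($j{\left(f \right)} = \frac{\left(0 + 2\right)^{2}}{2} = \frac{2^{2}}{2} = \frac{1}{2} \cdot 4 = 2$)
$j{\left(-11 \right)} \left(143 + \left(N{\left(3,-3 \right)} - -2\right)\right) = 2 \left(143 + \left(\left(4 - 3\right) - -2\right)\right) = 2 \left(143 + \left(\left(4 - 3\right) + 2\right)\right) = 2 \left(143 + \left(1 + 2\right)\right) = 2 \left(143 + 3\right) = 2 \cdot 146 = 292$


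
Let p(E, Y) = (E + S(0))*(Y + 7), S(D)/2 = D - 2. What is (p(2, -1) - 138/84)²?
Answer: 36481/196 ≈ 186.13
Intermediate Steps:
S(D) = -4 + 2*D (S(D) = 2*(D - 2) = 2*(-2 + D) = -4 + 2*D)
p(E, Y) = (-4 + E)*(7 + Y) (p(E, Y) = (E + (-4 + 2*0))*(Y + 7) = (E + (-4 + 0))*(7 + Y) = (E - 4)*(7 + Y) = (-4 + E)*(7 + Y))
(p(2, -1) - 138/84)² = ((-28 - 4*(-1) + 7*2 + 2*(-1)) - 138/84)² = ((-28 + 4 + 14 - 2) - 138*1/84)² = (-12 - 23/14)² = (-191/14)² = 36481/196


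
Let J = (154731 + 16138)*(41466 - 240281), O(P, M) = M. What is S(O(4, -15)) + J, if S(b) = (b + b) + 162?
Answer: -33971320103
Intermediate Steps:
S(b) = 162 + 2*b (S(b) = 2*b + 162 = 162 + 2*b)
J = -33971320235 (J = 170869*(-198815) = -33971320235)
S(O(4, -15)) + J = (162 + 2*(-15)) - 33971320235 = (162 - 30) - 33971320235 = 132 - 33971320235 = -33971320103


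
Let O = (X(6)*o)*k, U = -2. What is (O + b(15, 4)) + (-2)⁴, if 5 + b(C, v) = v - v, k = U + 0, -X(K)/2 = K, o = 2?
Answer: 59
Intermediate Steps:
X(K) = -2*K
k = -2 (k = -2 + 0 = -2)
b(C, v) = -5 (b(C, v) = -5 + (v - v) = -5 + 0 = -5)
O = 48 (O = (-2*6*2)*(-2) = -12*2*(-2) = -24*(-2) = 48)
(O + b(15, 4)) + (-2)⁴ = (48 - 5) + (-2)⁴ = 43 + 16 = 59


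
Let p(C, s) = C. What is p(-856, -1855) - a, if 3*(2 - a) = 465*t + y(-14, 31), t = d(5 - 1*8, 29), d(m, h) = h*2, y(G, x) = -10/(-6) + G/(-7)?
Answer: 73199/9 ≈ 8133.2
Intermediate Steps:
y(G, x) = 5/3 - G/7 (y(G, x) = -10*(-⅙) + G*(-⅐) = 5/3 - G/7)
d(m, h) = 2*h
t = 58 (t = 2*29 = 58)
a = -80903/9 (a = 2 - (465*58 + (5/3 - ⅐*(-14)))/3 = 2 - (26970 + (5/3 + 2))/3 = 2 - (26970 + 11/3)/3 = 2 - ⅓*80921/3 = 2 - 80921/9 = -80903/9 ≈ -8989.2)
p(-856, -1855) - a = -856 - 1*(-80903/9) = -856 + 80903/9 = 73199/9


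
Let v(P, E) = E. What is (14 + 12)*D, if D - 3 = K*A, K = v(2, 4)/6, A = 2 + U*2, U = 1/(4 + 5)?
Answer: 3146/27 ≈ 116.52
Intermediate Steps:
U = 1/9 ≈ 0.11111
A = 20/9 (A = 2 + (1/9)*2 = 2 + 2/9 = 20/9 ≈ 2.2222)
K = 2/3 (K = 4/6 = 4*(1/6) = 2/3 ≈ 0.66667)
D = 121/27 (D = 3 + (2/3)*(20/9) = 3 + 40/27 = 121/27 ≈ 4.4815)
(14 + 12)*D = (14 + 12)*(121/27) = 26*(121/27) = 3146/27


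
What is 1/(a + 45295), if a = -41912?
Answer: 1/3383 ≈ 0.00029560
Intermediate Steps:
1/(a + 45295) = 1/(-41912 + 45295) = 1/3383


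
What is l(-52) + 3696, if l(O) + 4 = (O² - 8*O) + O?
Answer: 6760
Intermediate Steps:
l(O) = -4 + O² - 7*O (l(O) = -4 + ((O² - 8*O) + O) = -4 + (O² - 7*O) = -4 + O² - 7*O)
l(-52) + 3696 = (-4 + (-52)² - 7*(-52)) + 3696 = (-4 + 2704 + 364) + 3696 = 3064 + 3696 = 6760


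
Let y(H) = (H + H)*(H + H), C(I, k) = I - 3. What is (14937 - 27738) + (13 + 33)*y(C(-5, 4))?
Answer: -1025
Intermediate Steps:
C(I, k) = -3 + I
y(H) = 4*H² (y(H) = (2*H)*(2*H) = 4*H²)
(14937 - 27738) + (13 + 33)*y(C(-5, 4)) = (14937 - 27738) + (13 + 33)*(4*(-3 - 5)²) = -12801 + 46*(4*(-8)²) = -12801 + 46*(4*64) = -12801 + 46*256 = -12801 + 11776 = -1025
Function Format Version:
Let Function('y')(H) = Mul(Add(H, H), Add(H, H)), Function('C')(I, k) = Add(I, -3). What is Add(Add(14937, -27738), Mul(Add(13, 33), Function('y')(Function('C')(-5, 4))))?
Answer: -1025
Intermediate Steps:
Function('C')(I, k) = Add(-3, I)
Function('y')(H) = Mul(4, Pow(H, 2)) (Function('y')(H) = Mul(Mul(2, H), Mul(2, H)) = Mul(4, Pow(H, 2)))
Add(Add(14937, -27738), Mul(Add(13, 33), Function('y')(Function('C')(-5, 4)))) = Add(Add(14937, -27738), Mul(Add(13, 33), Mul(4, Pow(Add(-3, -5), 2)))) = Add(-12801, Mul(46, Mul(4, Pow(-8, 2)))) = Add(-12801, Mul(46, Mul(4, 64))) = Add(-12801, Mul(46, 256)) = Add(-12801, 11776) = -1025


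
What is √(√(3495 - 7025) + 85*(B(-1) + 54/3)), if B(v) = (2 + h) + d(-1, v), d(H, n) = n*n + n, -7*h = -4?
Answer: √(85680 + 49*I*√3530)/7 ≈ 41.822 + 0.71032*I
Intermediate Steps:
h = 4/7 (h = -⅐*(-4) = 4/7 ≈ 0.57143)
d(H, n) = n + n² (d(H, n) = n² + n = n + n²)
B(v) = 18/7 + v*(1 + v) (B(v) = (2 + 4/7) + v*(1 + v) = 18/7 + v*(1 + v))
√(√(3495 - 7025) + 85*(B(-1) + 54/3)) = √(√(3495 - 7025) + 85*((18/7 - 1 + (-1)²) + 54/3)) = √(√(-3530) + 85*((18/7 - 1 + 1) + 54*(⅓))) = √(I*√3530 + 85*(18/7 + 18)) = √(I*√3530 + 85*(144/7)) = √(I*√3530 + 12240/7) = √(12240/7 + I*√3530)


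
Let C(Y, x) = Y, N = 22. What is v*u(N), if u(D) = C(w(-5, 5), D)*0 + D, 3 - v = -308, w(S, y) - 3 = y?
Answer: 6842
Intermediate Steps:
w(S, y) = 3 + y
v = 311 (v = 3 - 1*(-308) = 3 + 308 = 311)
u(D) = D (u(D) = (3 + 5)*0 + D = 8*0 + D = 0 + D = D)
v*u(N) = 311*22 = 6842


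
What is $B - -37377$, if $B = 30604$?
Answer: $67981$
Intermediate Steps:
$B - -37377 = 30604 - -37377 = 30604 + 37377 = 67981$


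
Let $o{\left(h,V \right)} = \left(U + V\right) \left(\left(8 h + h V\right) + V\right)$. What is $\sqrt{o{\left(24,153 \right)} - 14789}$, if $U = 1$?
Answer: $\sqrt{603829} \approx 777.06$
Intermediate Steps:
$o{\left(h,V \right)} = \left(1 + V\right) \left(V + 8 h + V h\right)$ ($o{\left(h,V \right)} = \left(1 + V\right) \left(\left(8 h + h V\right) + V\right) = \left(1 + V\right) \left(\left(8 h + V h\right) + V\right) = \left(1 + V\right) \left(V + 8 h + V h\right)$)
$\sqrt{o{\left(24,153 \right)} - 14789} = \sqrt{\left(153 + 153^{2} + 8 \cdot 24 + 24 \cdot 153^{2} + 9 \cdot 153 \cdot 24\right) - 14789} = \sqrt{\left(153 + 23409 + 192 + 24 \cdot 23409 + 33048\right) - 14789} = \sqrt{\left(153 + 23409 + 192 + 561816 + 33048\right) - 14789} = \sqrt{618618 - 14789} = \sqrt{603829}$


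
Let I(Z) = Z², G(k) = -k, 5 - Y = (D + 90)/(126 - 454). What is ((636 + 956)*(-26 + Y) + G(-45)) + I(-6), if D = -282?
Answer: -1405599/41 ≈ -34283.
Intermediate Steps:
Y = 181/41 (Y = 5 - (-282 + 90)/(126 - 454) = 5 - (-192)/(-328) = 5 - (-192)*(-1)/328 = 5 - 1*24/41 = 5 - 24/41 = 181/41 ≈ 4.4146)
((636 + 956)*(-26 + Y) + G(-45)) + I(-6) = ((636 + 956)*(-26 + 181/41) - 1*(-45)) + (-6)² = (1592*(-885/41) + 45) + 36 = (-1408920/41 + 45) + 36 = -1407075/41 + 36 = -1405599/41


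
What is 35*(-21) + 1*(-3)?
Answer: -738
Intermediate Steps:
35*(-21) + 1*(-3) = -735 - 3 = -738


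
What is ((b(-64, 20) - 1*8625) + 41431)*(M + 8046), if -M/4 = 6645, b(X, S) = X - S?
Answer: -606469548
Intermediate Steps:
M = -26580 (M = -4*6645 = -26580)
((b(-64, 20) - 1*8625) + 41431)*(M + 8046) = (((-64 - 1*20) - 1*8625) + 41431)*(-26580 + 8046) = (((-64 - 20) - 8625) + 41431)*(-18534) = ((-84 - 8625) + 41431)*(-18534) = (-8709 + 41431)*(-18534) = 32722*(-18534) = -606469548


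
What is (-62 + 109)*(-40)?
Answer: -1880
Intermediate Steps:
(-62 + 109)*(-40) = 47*(-40) = -1880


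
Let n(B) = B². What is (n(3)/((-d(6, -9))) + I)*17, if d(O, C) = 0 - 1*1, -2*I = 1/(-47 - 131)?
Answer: 54485/356 ≈ 153.05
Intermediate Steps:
I = 1/356 (I = -1/(2*(-47 - 131)) = -½/(-178) = -½*(-1/178) = 1/356 ≈ 0.0028090)
d(O, C) = -1 (d(O, C) = 0 - 1 = -1)
(n(3)/((-d(6, -9))) + I)*17 = (3²/((-1*(-1))) + 1/356)*17 = (9/1 + 1/356)*17 = (9*1 + 1/356)*17 = (9 + 1/356)*17 = (3205/356)*17 = 54485/356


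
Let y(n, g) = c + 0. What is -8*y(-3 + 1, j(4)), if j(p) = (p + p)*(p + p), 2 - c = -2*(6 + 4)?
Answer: -176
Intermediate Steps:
c = 22 (c = 2 - (-2)*(6 + 4) = 2 - (-2)*10 = 2 - 1*(-20) = 2 + 20 = 22)
j(p) = 4*p² (j(p) = (2*p)*(2*p) = 4*p²)
y(n, g) = 22 (y(n, g) = 22 + 0 = 22)
-8*y(-3 + 1, j(4)) = -8*22 = -176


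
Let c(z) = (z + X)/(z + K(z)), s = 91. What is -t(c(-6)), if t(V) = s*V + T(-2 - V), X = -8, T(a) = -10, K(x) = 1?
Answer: -1224/5 ≈ -244.80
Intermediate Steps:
c(z) = (-8 + z)/(1 + z) (c(z) = (z - 8)/(z + 1) = (-8 + z)/(1 + z))
t(V) = -10 + 91*V (t(V) = 91*V - 10 = -10 + 91*V)
-t(c(-6)) = -(-10 + 91*((-8 - 6)/(1 - 6))) = -(-10 + 91*(-14/(-5))) = -(-10 + 91*(-1/5*(-14))) = -(-10 + 91*(14/5)) = -(-10 + 1274/5) = -1*1224/5 = -1224/5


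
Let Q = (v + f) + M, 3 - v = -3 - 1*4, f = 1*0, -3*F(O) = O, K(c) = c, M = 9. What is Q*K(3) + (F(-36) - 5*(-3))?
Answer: 84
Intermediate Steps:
F(O) = -O/3
f = 0
v = 10 (v = 3 - (-3 - 1*4) = 3 - (-3 - 4) = 3 - 1*(-7) = 3 + 7 = 10)
Q = 19 (Q = (10 + 0) + 9 = 10 + 9 = 19)
Q*K(3) + (F(-36) - 5*(-3)) = 19*3 + (-⅓*(-36) - 5*(-3)) = 57 + (12 + 15) = 57 + 27 = 84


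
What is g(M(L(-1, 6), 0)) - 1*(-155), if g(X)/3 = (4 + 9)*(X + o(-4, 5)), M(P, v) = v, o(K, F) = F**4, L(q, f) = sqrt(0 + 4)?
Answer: 24530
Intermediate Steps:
L(q, f) = 2 (L(q, f) = sqrt(4) = 2)
g(X) = 24375 + 39*X (g(X) = 3*((4 + 9)*(X + 5**4)) = 3*(13*(X + 625)) = 3*(13*(625 + X)) = 3*(8125 + 13*X) = 24375 + 39*X)
g(M(L(-1, 6), 0)) - 1*(-155) = (24375 + 39*0) - 1*(-155) = (24375 + 0) + 155 = 24375 + 155 = 24530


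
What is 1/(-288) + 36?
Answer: 10367/288 ≈ 35.997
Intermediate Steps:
1/(-288) + 36 = -1/288 + 36 = 10367/288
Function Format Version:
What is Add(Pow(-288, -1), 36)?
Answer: Rational(10367, 288) ≈ 35.997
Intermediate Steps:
Add(Pow(-288, -1), 36) = Add(Rational(-1, 288), 36) = Rational(10367, 288)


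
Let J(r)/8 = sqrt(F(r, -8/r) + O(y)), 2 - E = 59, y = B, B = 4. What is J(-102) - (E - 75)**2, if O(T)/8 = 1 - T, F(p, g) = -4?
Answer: -17424 + 16*I*sqrt(7) ≈ -17424.0 + 42.332*I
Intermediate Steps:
y = 4
O(T) = 8 - 8*T (O(T) = 8*(1 - T) = 8 - 8*T)
E = -57 (E = 2 - 1*59 = 2 - 59 = -57)
J(r) = 16*I*sqrt(7) (J(r) = 8*sqrt(-4 + (8 - 8*4)) = 8*sqrt(-4 + (8 - 32)) = 8*sqrt(-4 - 24) = 8*sqrt(-28) = 8*(2*I*sqrt(7)) = 16*I*sqrt(7))
J(-102) - (E - 75)**2 = 16*I*sqrt(7) - (-57 - 75)**2 = 16*I*sqrt(7) - 1*(-132)**2 = 16*I*sqrt(7) - 1*17424 = 16*I*sqrt(7) - 17424 = -17424 + 16*I*sqrt(7)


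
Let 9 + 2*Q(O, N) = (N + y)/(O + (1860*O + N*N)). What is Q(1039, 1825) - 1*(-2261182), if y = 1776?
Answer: 23806599284021/10528408 ≈ 2.2612e+6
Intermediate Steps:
Q(O, N) = -9/2 + (1776 + N)/(2*(N² + 1861*O)) (Q(O, N) = -9/2 + ((N + 1776)/(O + (1860*O + N*N)))/2 = -9/2 + ((1776 + N)/(O + (1860*O + N²)))/2 = -9/2 + ((1776 + N)/(O + (N² + 1860*O)))/2 = -9/2 + ((1776 + N)/(N² + 1861*O))/2 = -9/2 + (1776 + N)/(2*(N² + 1861*O)))
Q(1039, 1825) - 1*(-2261182) = (1776 + 1825 - 16749*1039 - 9*1825²)/(2*(1825² + 1861*1039)) - 1*(-2261182) = (1776 + 1825 - 17402211 - 9*3330625)/(2*(3330625 + 1933579)) + 2261182 = (½)*(1776 + 1825 - 17402211 - 29975625)/5264204 + 2261182 = (½)*(1/5264204)*(-47374235) + 2261182 = -47374235/10528408 + 2261182 = 23806599284021/10528408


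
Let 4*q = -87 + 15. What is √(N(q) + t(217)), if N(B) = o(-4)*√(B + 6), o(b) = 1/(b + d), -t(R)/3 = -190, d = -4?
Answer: √(2280 - I*√3)/2 ≈ 23.875 - 0.0090685*I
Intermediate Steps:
t(R) = 570 (t(R) = -3*(-190) = 570)
q = -18 (q = (-87 + 15)/4 = (¼)*(-72) = -18)
o(b) = 1/(-4 + b) (o(b) = 1/(b - 4) = 1/(-4 + b))
N(B) = -√(6 + B)/8 (N(B) = √(B + 6)/(-4 - 4) = √(6 + B)/(-8) = -√(6 + B)/8)
√(N(q) + t(217)) = √(-√(6 - 18)/8 + 570) = √(-I*√3/4 + 570) = √(570 - I*√3/4)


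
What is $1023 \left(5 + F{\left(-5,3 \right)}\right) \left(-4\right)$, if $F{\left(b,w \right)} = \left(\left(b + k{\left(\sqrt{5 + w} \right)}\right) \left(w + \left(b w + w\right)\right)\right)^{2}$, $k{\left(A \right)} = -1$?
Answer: $-11952732$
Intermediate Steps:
$F{\left(b,w \right)} = \left(-1 + b\right)^{2} \left(2 w + b w\right)^{2}$ ($F{\left(b,w \right)} = \left(\left(b - 1\right) \left(w + \left(b w + w\right)\right)\right)^{2} = \left(\left(-1 + b\right) \left(w + \left(w + b w\right)\right)\right)^{2} = \left(\left(-1 + b\right) \left(2 w + b w\right)\right)^{2} = \left(-1 + b\right)^{2} \left(2 w + b w\right)^{2}$)
$1023 \left(5 + F{\left(-5,3 \right)}\right) \left(-4\right) = 1023 \left(5 + 3^{2} \left(-1 - 5\right)^{2} \left(2 - 5\right)^{2}\right) \left(-4\right) = 1023 \left(5 + 9 \left(-6\right)^{2} \left(-3\right)^{2}\right) \left(-4\right) = 1023 \left(5 + 9 \cdot 36 \cdot 9\right) \left(-4\right) = 1023 \left(5 + 2916\right) \left(-4\right) = 1023 \cdot 2921 \left(-4\right) = 1023 \left(-11684\right) = -11952732$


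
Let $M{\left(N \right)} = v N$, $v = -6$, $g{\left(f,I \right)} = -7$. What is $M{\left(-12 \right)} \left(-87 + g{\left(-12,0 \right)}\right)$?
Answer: $-6768$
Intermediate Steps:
$M{\left(N \right)} = - 6 N$
$M{\left(-12 \right)} \left(-87 + g{\left(-12,0 \right)}\right) = \left(-6\right) \left(-12\right) \left(-87 - 7\right) = 72 \left(-94\right) = -6768$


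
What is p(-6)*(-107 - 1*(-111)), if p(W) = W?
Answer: -24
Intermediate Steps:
p(-6)*(-107 - 1*(-111)) = -6*(-107 - 1*(-111)) = -6*(-107 + 111) = -6*4 = -24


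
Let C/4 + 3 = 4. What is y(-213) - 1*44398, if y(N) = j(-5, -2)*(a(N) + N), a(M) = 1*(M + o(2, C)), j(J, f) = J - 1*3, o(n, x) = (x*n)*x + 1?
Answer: -41254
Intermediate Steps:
C = 4 (C = -12 + 4*4 = -12 + 16 = 4)
o(n, x) = 1 + n*x² (o(n, x) = (n*x)*x + 1 = n*x² + 1 = 1 + n*x²)
j(J, f) = -3 + J (j(J, f) = J - 3 = -3 + J)
a(M) = 33 + M (a(M) = 1*(M + (1 + 2*4²)) = 1*(M + (1 + 2*16)) = 1*(M + (1 + 32)) = 1*(M + 33) = 1*(33 + M) = 33 + M)
y(N) = -264 - 16*N (y(N) = (-3 - 5)*((33 + N) + N) = -8*(33 + 2*N) = -264 - 16*N)
y(-213) - 1*44398 = (-264 - 16*(-213)) - 1*44398 = (-264 + 3408) - 44398 = 3144 - 44398 = -41254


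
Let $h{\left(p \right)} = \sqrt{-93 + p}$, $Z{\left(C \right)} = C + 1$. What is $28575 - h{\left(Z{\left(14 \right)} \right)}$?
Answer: $28575 - i \sqrt{78} \approx 28575.0 - 8.8318 i$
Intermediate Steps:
$Z{\left(C \right)} = 1 + C$
$28575 - h{\left(Z{\left(14 \right)} \right)} = 28575 - \sqrt{-93 + \left(1 + 14\right)} = 28575 - \sqrt{-93 + 15} = 28575 - \sqrt{-78} = 28575 - i \sqrt{78}$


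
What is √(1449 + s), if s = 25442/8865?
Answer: √12677764595/2955 ≈ 38.103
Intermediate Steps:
s = 25442/8865 (s = 25442*(1/8865) = 25442/8865 ≈ 2.8699)
√(1449 + s) = √(1449 + 25442/8865) = √(12870827/8865) = √12677764595/2955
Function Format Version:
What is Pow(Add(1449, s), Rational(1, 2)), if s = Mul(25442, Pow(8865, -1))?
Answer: Mul(Rational(1, 2955), Pow(12677764595, Rational(1, 2))) ≈ 38.103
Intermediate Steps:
s = Rational(25442, 8865) (s = Mul(25442, Rational(1, 8865)) = Rational(25442, 8865) ≈ 2.8699)
Pow(Add(1449, s), Rational(1, 2)) = Pow(Add(1449, Rational(25442, 8865)), Rational(1, 2)) = Pow(Rational(12870827, 8865), Rational(1, 2)) = Mul(Rational(1, 2955), Pow(12677764595, Rational(1, 2)))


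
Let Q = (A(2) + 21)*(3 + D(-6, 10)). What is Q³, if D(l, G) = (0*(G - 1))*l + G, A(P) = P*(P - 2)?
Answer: 20346417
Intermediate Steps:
A(P) = P*(-2 + P)
D(l, G) = G (D(l, G) = (0*(-1 + G))*l + G = 0*l + G = 0 + G = G)
Q = 273 (Q = (2*(-2 + 2) + 21)*(3 + 10) = (2*0 + 21)*13 = (0 + 21)*13 = 21*13 = 273)
Q³ = 273³ = 20346417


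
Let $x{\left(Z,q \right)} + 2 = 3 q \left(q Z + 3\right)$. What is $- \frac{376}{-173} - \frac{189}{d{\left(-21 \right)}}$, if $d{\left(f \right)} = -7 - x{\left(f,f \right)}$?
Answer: $\frac{10482895}{4838291} \approx 2.1667$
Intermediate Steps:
$x{\left(Z,q \right)} = -2 + 3 q \left(3 + Z q\right)$ ($x{\left(Z,q \right)} = -2 + 3 q \left(q Z + 3\right) = -2 + 3 q \left(Z q + 3\right) = -2 + 3 q \left(3 + Z q\right)$)
$d{\left(f \right)} = -5 - 9 f - 3 f^{3}$ ($d{\left(f \right)} = -7 - \left(-2 + 9 f + 3 f f^{2}\right) = -7 - \left(-2 + 9 f + 3 f^{3}\right) = -7 - \left(-2 + 3 f^{3} + 9 f\right) = -5 - 9 f - 3 f^{3}$)
$- \frac{376}{-173} - \frac{189}{d{\left(-21 \right)}} = - \frac{376}{-173} - \frac{189}{-5 - -189 - 3 \left(-21\right)^{3}} = \left(-376\right) \left(- \frac{1}{173}\right) - \frac{189}{-5 + 189 - -27783} = \frac{376}{173} - \frac{189}{-5 + 189 + 27783} = \frac{376}{173} - \frac{189}{27967} = \frac{10482895}{4838291}$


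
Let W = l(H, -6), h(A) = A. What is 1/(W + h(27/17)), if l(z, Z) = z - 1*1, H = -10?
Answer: -17/160 ≈ -0.10625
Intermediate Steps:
l(z, Z) = -1 + z (l(z, Z) = z - 1 = -1 + z)
W = -11 (W = -1 - 10 = -11)
1/(W + h(27/17)) = 1/(-11 + 27/17) = 1/(-160/17) = -17/160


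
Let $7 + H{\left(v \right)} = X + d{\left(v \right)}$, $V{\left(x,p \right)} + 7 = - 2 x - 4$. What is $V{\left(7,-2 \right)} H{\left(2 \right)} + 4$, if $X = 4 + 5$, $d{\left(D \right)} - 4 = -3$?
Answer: $-71$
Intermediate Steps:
$d{\left(D \right)} = 1$ ($d{\left(D \right)} = 4 - 3 = 1$)
$V{\left(x,p \right)} = -11 - 2 x$ ($V{\left(x,p \right)} = -7 - \left(4 + 2 x\right) = -11 - 2 x$)
$X = 9$
$H{\left(v \right)} = 3$ ($H{\left(v \right)} = -7 + \left(9 + 1\right) = -7 + 10 = 3$)
$V{\left(7,-2 \right)} H{\left(2 \right)} + 4 = \left(-11 - 14\right) 3 + 4 = \left(-25\right) 3 + 4 = -75 + 4 = -71$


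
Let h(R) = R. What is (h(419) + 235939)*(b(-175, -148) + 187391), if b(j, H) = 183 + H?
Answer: 44299634508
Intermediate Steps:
(h(419) + 235939)*(b(-175, -148) + 187391) = (419 + 235939)*((183 - 148) + 187391) = 236358*(35 + 187391) = 236358*187426 = 44299634508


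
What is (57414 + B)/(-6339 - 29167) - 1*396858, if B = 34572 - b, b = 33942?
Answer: -7045449096/17753 ≈ -3.9686e+5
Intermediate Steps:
B = 630 (B = 34572 - 1*33942 = 34572 - 33942 = 630)
(57414 + B)/(-6339 - 29167) - 1*396858 = (57414 + 630)/(-6339 - 29167) - 1*396858 = 58044/(-35506) - 396858 = 58044*(-1/35506) - 396858 = -29022/17753 - 396858 = -7045449096/17753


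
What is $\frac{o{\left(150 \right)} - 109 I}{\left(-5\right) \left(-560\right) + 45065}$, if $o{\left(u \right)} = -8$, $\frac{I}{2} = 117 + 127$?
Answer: $- \frac{10640}{9573} \approx -1.1115$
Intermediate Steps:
$I = 488$ ($I = 2 \left(117 + 127\right) = 2 \cdot 244 = 488$)
$\frac{o{\left(150 \right)} - 109 I}{\left(-5\right) \left(-560\right) + 45065} = \frac{-8 - 53192}{\left(-5\right) \left(-560\right) + 45065} = \frac{-8 - 53192}{2800 + 45065} = - \frac{53200}{47865} = \left(-53200\right) \frac{1}{47865} = - \frac{10640}{9573}$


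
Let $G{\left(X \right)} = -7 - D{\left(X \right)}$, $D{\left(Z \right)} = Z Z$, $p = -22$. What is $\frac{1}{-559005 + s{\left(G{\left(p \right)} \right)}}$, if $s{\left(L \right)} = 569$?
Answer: $- \frac{1}{558436} \approx -1.7907 \cdot 10^{-6}$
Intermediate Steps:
$D{\left(Z \right)} = Z^{2}$
$G{\left(X \right)} = -7 - X^{2}$
$\frac{1}{-559005 + s{\left(G{\left(p \right)} \right)}} = \frac{1}{-559005 + 569} = \frac{1}{-558436} = - \frac{1}{558436}$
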